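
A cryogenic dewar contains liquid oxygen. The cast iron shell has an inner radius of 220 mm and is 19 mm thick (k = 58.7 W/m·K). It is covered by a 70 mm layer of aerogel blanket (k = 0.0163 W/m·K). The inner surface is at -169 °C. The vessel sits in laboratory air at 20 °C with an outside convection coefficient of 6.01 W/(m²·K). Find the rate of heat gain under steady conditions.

For a spherical shell R = (1/r₁ − 1/r₂)/(4πk); film R = 1/(h·4πr²). In series:
R_cast iron shell = (1/0.22 − 1/0.239)/(4π×58.7) = 4.899×10^-4 K/W
R_aerogel blanket = (1/0.239 − 1/0.309)/(4π×0.0163) = 4.627 K/W
R_outer film = 1/(h·4πr_o²) = 1/(6.01×4π×0.309²) = 0.1387 K/W
R_total = 4.767 K/W
Q = ΔT/R_total = 189/4.767

Q ≈ 39.7 W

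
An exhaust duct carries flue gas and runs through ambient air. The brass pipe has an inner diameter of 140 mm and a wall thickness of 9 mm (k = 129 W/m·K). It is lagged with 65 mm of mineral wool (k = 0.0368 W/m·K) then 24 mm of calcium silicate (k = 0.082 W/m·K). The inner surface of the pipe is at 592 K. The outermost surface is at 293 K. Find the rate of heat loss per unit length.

q′ ≈ 103 W/m

Treating each annulus and film as a series resistance:
R_brass pipe wall = ln(79/70)/(2π×129×1) = 1.492×10^-4 K/W
R_mineral wool = ln(144/79)/(2π×0.0368×1) = 2.596 K/W
R_calcium silicate = ln(168/144)/(2π×0.082×1) = 0.2992 K/W
R_total = 2.896 K/W
Q = ΔT/R_total = 299/2.896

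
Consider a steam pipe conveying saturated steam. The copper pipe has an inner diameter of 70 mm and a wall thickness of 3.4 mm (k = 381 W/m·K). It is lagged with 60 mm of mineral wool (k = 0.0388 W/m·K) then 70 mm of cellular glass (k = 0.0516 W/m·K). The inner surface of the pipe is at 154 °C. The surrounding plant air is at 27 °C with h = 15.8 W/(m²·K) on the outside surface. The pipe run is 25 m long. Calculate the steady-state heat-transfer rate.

Q ≈ 569 W

For a radial system each layer contributes R = ln(r_out/r_in)/(2πkL); films add R = 1/(hA).
R_copper pipe wall = ln(38.4/35)/(2π×381×25) = 1.549×10^-6 K/W
R_mineral wool = ln(98.4/38.4)/(2π×0.0388×25) = 0.1544 K/W
R_cellular glass = ln(168.4/98.4)/(2π×0.0516×25) = 0.06629 K/W
R_outer film = 1/(h_o·2πr_oL) = 1/(15.8×2π×0.1684×25) = 0.002393 K/W
R_total = 0.2231 K/W
Q = ΔT/R_total = 127/0.2231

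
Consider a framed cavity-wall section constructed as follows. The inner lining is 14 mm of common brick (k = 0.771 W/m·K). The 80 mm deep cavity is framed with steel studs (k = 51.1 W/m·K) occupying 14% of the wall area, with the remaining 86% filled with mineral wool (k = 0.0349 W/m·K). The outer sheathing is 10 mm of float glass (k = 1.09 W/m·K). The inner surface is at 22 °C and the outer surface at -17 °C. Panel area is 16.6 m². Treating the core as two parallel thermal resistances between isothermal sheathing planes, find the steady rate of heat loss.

Q ≈ 16800 W

Sheathing layers in series; stud and cavity paths in parallel between them.
R_inner = 0.014/(0.771×16.6) = 0.001094 K/W
R_stud  = 0.08/(51.1×0.14×16.6) = 6.736×10^-4 K/W
R_cav   = 0.08/(0.0349×0.86×16.6) = 0.1606 K/W
1/R_core = 1/R_stud + 1/R_cav → R_core = 6.708×10^-4 K/W
R_outer = 0.01/(1.09×16.6) = 5.527×10^-4 K/W
R_total = 0.002317 K/W
Q = ΔT/R_total = 39/0.002317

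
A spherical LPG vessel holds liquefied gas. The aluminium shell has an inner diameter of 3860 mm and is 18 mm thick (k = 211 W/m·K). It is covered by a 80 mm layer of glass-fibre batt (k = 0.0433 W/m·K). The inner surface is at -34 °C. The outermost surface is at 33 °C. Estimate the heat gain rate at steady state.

Each spherical layer contributes R = (1/r_i − 1/r_o)/(4πk):
R_aluminium shell = (1/1.93 − 1/1.948)/(4π×211) = 1.806×10^-6 K/W
R_glass-fibre batt = (1/1.948 − 1/2.028)/(4π×0.0433) = 0.03722 K/W
R_total = 0.03722 K/W
Q = ΔT/R_total = 67/0.03722

Q ≈ 1800 W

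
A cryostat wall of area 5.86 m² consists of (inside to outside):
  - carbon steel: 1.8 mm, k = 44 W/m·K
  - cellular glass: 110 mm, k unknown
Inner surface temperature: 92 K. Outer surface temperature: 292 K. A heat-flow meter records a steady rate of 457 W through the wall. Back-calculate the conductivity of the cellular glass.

Treating each layer as a thermal resistance in series:
R_carbon steel = L/(kA) = 0.0018/(44×5.86) = 6.981×10^-6 K/W
Sum of known resistances R_other = 6.981×10^-6 K/W
Total R = ΔT/Q = 200/457 = 0.4376 K/W
R_cellular glass = R_total − R_other = 0.4376 K/W
k = L/(R·A) = 0.11/(0.4376×5.86)

k ≈ 0.0429 W/(m·K)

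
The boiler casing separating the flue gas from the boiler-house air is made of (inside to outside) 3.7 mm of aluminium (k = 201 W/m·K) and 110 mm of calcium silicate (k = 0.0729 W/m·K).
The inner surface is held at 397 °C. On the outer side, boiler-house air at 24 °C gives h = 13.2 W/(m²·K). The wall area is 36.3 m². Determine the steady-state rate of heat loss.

Using the resistance-network approach (series):
R_aluminium = L/(kA) = 0.0037/(201×36.3) = 5.071×10^-7 K/W
R_calcium silicate = L/(kA) = 0.11/(0.0729×36.3) = 0.04157 K/W
R_outer film = 1/(h_o·A) = 1/(13.2×36.3) = 0.002087 K/W
R_total = 0.04366 K/W
Q = ΔT / R_total = 373 / 0.04366

Q ≈ 8540 W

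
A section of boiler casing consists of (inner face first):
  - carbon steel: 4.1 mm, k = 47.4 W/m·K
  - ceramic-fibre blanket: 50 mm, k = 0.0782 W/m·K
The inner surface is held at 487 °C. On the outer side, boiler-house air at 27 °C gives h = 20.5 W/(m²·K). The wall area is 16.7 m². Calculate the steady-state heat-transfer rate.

Thermal resistances in series:
R_carbon steel = L/(kA) = 0.0041/(47.4×16.7) = 5.18×10^-6 K/W
R_ceramic-fibre blanket = L/(kA) = 0.05/(0.0782×16.7) = 0.03829 K/W
R_outer film = 1/(h_o·A) = 1/(20.5×16.7) = 0.002921 K/W
R_total = 0.04121 K/W
Q = ΔT / R_total = 460 / 0.04121

Q ≈ 11200 W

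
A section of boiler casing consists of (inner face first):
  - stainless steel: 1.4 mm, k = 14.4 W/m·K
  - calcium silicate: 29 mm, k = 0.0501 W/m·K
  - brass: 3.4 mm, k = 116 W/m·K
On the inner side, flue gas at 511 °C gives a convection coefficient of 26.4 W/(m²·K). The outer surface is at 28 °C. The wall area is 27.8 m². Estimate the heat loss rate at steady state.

Q ≈ 21800 W

Treating each layer as a thermal resistance in series:
R_inner film = 1/(h_i·A) = 1/(26.4×27.8) = 0.001363 K/W
R_stainless steel = L/(kA) = 0.0014/(14.4×27.8) = 3.497×10^-6 K/W
R_calcium silicate = L/(kA) = 0.029/(0.0501×27.8) = 0.02082 K/W
R_brass = L/(kA) = 0.0034/(116×27.8) = 1.054×10^-6 K/W
R_total = 0.02219 K/W
Q = ΔT / R_total = 483 / 0.02219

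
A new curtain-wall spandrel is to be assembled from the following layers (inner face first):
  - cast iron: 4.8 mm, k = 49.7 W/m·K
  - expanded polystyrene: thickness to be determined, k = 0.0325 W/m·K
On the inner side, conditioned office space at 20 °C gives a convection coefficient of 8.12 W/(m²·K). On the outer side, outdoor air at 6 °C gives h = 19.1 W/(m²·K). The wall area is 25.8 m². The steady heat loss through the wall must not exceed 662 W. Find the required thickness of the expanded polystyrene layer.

Thermal resistances in series:
R_inner film = 1/(h_i·A) = 1/(8.12×25.8) = 0.004773 K/W
R_cast iron = L/(kA) = 0.0048/(49.7×25.8) = 3.743×10^-6 K/W
R_outer film = 1/(h_o·A) = 1/(19.1×25.8) = 0.002029 K/W
Sum of the known resistances R_other = 0.006806 K/W
Required total resistance R_tot = ΔT/Q_allow = 14/662 = 0.02115 K/W
R_expanded polystyrene = R_tot − R_other = 0.01434 K/W
L = R·k·A = 0.01434×0.0325×25.8

L ≈ 12 mm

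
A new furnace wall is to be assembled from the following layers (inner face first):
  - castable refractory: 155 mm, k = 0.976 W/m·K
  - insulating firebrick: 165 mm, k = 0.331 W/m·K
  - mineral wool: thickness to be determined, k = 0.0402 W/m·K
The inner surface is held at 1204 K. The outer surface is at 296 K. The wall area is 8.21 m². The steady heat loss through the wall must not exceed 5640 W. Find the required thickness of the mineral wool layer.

Using the resistance-network approach (series):
R_castable refractory = L/(kA) = 0.155/(0.976×8.21) = 0.01934 K/W
R_insulating firebrick = L/(kA) = 0.165/(0.331×8.21) = 0.06072 K/W
Sum of the known resistances R_other = 0.08006 K/W
Required total resistance R_tot = ΔT/Q_allow = 908/5640 = 0.161 K/W
R_mineral wool = R_tot − R_other = 0.08093 K/W
L = R·k·A = 0.08093×0.0402×8.21

L ≈ 26.7 mm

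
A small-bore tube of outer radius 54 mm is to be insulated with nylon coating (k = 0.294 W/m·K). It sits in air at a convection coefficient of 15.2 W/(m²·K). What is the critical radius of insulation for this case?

For a cylinder r_cr = k/h = 0.294/15.2
r_cr = 19.3 mm; since the bare radius (54 mm) is above r_cr, any added insulation will reduce heat loss.

r_cr ≈ 19.3 mm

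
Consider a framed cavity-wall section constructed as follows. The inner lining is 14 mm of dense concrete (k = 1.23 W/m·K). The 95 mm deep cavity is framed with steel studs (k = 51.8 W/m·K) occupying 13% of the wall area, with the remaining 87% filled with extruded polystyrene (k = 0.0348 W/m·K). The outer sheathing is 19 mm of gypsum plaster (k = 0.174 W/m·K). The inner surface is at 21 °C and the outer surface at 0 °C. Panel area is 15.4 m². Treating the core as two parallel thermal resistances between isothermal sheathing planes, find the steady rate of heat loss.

Sheathing layers in series; stud and cavity paths in parallel between them.
R_inner = 0.014/(1.23×15.4) = 7.391×10^-4 K/W
R_stud  = 0.095/(51.8×0.13×15.4) = 9.161×10^-4 K/W
R_cav   = 0.095/(0.0348×0.87×15.4) = 0.2038 K/W
1/R_core = 1/R_stud + 1/R_cav → R_core = 9.12×10^-4 K/W
R_outer = 0.019/(0.174×15.4) = 0.007091 K/W
R_total = 0.008742 K/W
Q = ΔT/R_total = 21/0.008742

Q ≈ 2400 W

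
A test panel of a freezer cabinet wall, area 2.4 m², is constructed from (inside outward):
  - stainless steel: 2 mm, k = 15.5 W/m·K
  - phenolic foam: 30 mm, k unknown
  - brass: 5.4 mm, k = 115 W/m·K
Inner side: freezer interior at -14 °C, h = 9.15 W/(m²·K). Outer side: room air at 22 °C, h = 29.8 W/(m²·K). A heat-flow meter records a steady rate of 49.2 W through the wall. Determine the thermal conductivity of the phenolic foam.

Using the resistance-network approach (series):
R_inner film = 1/(h_i·A) = 1/(9.15×2.4) = 0.04554 K/W
R_stainless steel = L/(kA) = 0.002/(15.5×2.4) = 5.376×10^-5 K/W
R_brass = L/(kA) = 0.0054/(115×2.4) = 1.957×10^-5 K/W
R_outer film = 1/(h_o·A) = 1/(29.8×2.4) = 0.01398 K/W
Sum of known resistances R_other = 0.05959 K/W
Total R = ΔT/Q = 36/49.2 = 0.7317 K/W
R_phenolic foam = R_total − R_other = 0.6721 K/W
k = L/(R·A) = 0.03/(0.6721×2.4)

k ≈ 0.0186 W/(m·K)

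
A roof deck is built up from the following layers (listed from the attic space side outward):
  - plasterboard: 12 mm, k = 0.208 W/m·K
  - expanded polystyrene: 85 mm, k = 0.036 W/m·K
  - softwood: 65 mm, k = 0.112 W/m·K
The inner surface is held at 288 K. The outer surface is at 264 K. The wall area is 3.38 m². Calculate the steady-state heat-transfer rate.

Q ≈ 27 W

Model the wall as resistances in series:
R_plasterboard = L/(kA) = 0.012/(0.208×3.38) = 0.01707 K/W
R_expanded polystyrene = L/(kA) = 0.085/(0.036×3.38) = 0.6986 K/W
R_softwood = L/(kA) = 0.065/(0.112×3.38) = 0.1717 K/W
R_total = 0.8873 K/W
Q = ΔT / R_total = 24 / 0.8873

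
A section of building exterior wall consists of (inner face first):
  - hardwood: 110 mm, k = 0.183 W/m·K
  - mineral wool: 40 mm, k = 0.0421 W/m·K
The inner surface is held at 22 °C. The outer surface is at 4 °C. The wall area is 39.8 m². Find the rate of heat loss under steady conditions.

Q ≈ 462 W

Series thermal resistances:
R_hardwood = L/(kA) = 0.11/(0.183×39.8) = 0.0151 K/W
R_mineral wool = L/(kA) = 0.04/(0.0421×39.8) = 0.02387 K/W
R_total = 0.03898 K/W
Q = ΔT / R_total = 18 / 0.03898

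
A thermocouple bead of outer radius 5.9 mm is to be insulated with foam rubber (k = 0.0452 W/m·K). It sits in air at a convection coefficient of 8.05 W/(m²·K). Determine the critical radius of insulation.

r_cr ≈ 11.2 mm

For a sphere r_cr = 2k/h = 2×0.0452/8.05
r_cr = 11.2 mm; since the bare radius (5.9 mm) is below r_cr, adding a thin layer of insulation will *increase* heat loss.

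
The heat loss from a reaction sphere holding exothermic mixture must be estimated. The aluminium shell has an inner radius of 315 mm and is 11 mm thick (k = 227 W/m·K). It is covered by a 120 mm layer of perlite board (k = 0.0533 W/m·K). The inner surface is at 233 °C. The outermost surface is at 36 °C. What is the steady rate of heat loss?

Q ≈ 160 W

Spherical conduction: R = (1/r_in − 1/r_out)/(4πk) per layer; series-sum.
R_aluminium shell = (1/0.315 − 1/0.326)/(4π×227) = 3.755×10^-5 K/W
R_perlite board = (1/0.326 − 1/0.446)/(4π×0.0533) = 1.232 K/W
R_total = 1.232 K/W
Q = ΔT/R_total = 197/1.232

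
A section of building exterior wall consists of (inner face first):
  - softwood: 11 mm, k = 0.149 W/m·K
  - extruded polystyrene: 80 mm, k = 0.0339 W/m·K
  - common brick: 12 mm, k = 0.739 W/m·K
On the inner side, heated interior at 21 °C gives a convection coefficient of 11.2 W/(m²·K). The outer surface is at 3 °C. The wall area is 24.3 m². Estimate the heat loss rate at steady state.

Model the wall as resistances in series:
R_inner film = 1/(h_i·A) = 1/(11.2×24.3) = 0.003674 K/W
R_softwood = L/(kA) = 0.011/(0.149×24.3) = 0.003038 K/W
R_extruded polystyrene = L/(kA) = 0.08/(0.0339×24.3) = 0.09711 K/W
R_common brick = L/(kA) = 0.012/(0.739×24.3) = 6.682×10^-4 K/W
R_total = 0.1045 K/W
Q = ΔT / R_total = 18 / 0.1045

Q ≈ 172 W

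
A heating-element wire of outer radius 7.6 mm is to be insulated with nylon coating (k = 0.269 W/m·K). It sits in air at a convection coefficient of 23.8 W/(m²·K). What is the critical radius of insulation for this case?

For a cylinder r_cr = k/h = 0.269/23.8
r_cr = 11.3 mm; since the bare radius (7.6 mm) is below r_cr, adding a thin layer of insulation will *increase* heat loss.

r_cr ≈ 11.3 mm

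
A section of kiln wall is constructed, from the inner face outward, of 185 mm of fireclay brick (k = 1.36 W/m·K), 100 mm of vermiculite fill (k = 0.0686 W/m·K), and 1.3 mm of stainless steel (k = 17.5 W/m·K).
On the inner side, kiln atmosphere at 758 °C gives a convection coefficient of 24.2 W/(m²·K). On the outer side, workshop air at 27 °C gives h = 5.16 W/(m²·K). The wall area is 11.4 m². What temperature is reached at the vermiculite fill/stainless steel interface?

T ≈ 104 °C

Series thermal resistances:
R_inner film = 1/(h_i·A) = 1/(24.2×11.4) = 0.003625 K/W
R_fireclay brick = L/(kA) = 0.185/(1.36×11.4) = 0.01193 K/W
R_vermiculite fill = L/(kA) = 0.1/(0.0686×11.4) = 0.1279 K/W
R_stainless steel = L/(kA) = 0.0013/(17.5×11.4) = 6.516×10^-6 K/W
R_outer film = 1/(h_o·A) = 1/(5.16×11.4) = 0.017 K/W
R_total = 0.1604 K/W;  Q = ΔT/R_total = 731/0.1604 = 4556 W
T_interface = T_inner − Q·ΣR(inner→interface) = 758 − 4560×0.1434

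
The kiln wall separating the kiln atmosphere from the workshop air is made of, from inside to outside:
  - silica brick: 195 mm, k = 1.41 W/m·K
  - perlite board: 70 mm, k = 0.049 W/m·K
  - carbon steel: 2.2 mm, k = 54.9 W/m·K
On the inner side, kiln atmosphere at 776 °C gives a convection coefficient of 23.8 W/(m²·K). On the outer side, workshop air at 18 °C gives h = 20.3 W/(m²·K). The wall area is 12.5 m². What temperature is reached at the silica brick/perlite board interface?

T ≈ 694 °C

Series thermal resistances:
R_inner film = 1/(h_i·A) = 1/(23.8×12.5) = 0.003361 K/W
R_silica brick = L/(kA) = 0.195/(1.41×12.5) = 0.01106 K/W
R_perlite board = L/(kA) = 0.07/(0.049×12.5) = 0.1143 K/W
R_carbon steel = L/(kA) = 0.0022/(54.9×12.5) = 3.206×10^-6 K/W
R_outer film = 1/(h_o·A) = 1/(20.3×12.5) = 0.003941 K/W
R_total = 0.1327 K/W;  Q = ΔT/R_total = 758/0.1327 = 5714 W
T_interface = T_inner − Q·ΣR(inner→interface) = 776 − 5710×0.01443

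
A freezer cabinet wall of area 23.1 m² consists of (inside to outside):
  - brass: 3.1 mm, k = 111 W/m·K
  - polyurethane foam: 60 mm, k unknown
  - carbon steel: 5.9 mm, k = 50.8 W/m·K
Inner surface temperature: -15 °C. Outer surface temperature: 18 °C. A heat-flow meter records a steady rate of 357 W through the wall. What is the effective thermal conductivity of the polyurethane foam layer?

Series thermal resistances:
R_brass = L/(kA) = 0.0031/(111×23.1) = 1.209×10^-6 K/W
R_carbon steel = L/(kA) = 0.0059/(50.8×23.1) = 5.028×10^-6 K/W
Sum of known resistances R_other = 6.237×10^-6 K/W
Total R = ΔT/Q = 33/357 = 0.09244 K/W
R_polyurethane foam = R_total − R_other = 0.09243 K/W
k = L/(R·A) = 0.06/(0.09243×23.1)

k ≈ 0.0281 W/(m·K)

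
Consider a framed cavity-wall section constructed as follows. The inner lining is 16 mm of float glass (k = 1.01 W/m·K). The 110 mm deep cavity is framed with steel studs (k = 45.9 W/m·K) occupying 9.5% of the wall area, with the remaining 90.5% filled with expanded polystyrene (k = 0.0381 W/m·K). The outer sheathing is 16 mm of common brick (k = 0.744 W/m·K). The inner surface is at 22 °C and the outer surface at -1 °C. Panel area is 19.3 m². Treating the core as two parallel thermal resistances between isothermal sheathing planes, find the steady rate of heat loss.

Q ≈ 7120 W

Sheathing layers in series; stud and cavity paths in parallel between them.
R_inner = 0.016/(1.01×19.3) = 8.208×10^-4 K/W
R_stud  = 0.11/(45.9×0.095×19.3) = 0.001307 K/W
R_cav   = 0.11/(0.0381×0.905×19.3) = 0.1653 K/W
1/R_core = 1/R_stud + 1/R_cav → R_core = 0.001297 K/W
R_outer = 0.016/(0.744×19.3) = 0.001114 K/W
R_total = 0.003232 K/W
Q = ΔT/R_total = 23/0.003232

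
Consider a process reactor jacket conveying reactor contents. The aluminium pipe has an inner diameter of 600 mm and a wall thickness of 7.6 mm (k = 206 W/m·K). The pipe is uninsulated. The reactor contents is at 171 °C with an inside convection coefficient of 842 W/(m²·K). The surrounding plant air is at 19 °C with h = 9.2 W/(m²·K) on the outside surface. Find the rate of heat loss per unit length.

Cylindrical conduction, so R = ln(r₂/r₁)/(2πkL) per layer, in series:
R_inner film = 1/(h_i·2πr₁L) = 1/(842×2π×0.3×1) = 6.301×10^-4 K/W
R_aluminium pipe wall = ln(307.6/300)/(2π×206×1) = 1.933×10^-5 K/W
R_outer film = 1/(h_o·2πr_oL) = 1/(9.2×2π×0.3076×1) = 0.05624 K/W
R_total = 0.05689 K/W
Q = ΔT/R_total = 152/0.05689

q′ ≈ 2670 W/m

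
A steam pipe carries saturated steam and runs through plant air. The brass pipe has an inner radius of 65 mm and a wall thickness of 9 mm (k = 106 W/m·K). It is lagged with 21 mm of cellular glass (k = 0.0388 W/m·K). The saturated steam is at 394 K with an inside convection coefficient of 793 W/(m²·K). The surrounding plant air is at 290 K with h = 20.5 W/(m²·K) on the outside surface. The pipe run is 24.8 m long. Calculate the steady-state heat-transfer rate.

Q ≈ 2320 W

Cylindrical conduction, so R = ln(r₂/r₁)/(2πkL) per layer, in series:
R_inner film = 1/(h_i·2πr₁L) = 1/(793×2π×0.065×24.8) = 1.245×10^-4 K/W
R_brass pipe wall = ln(74/65)/(2π×106×24.8) = 7.851×10^-6 K/W
R_cellular glass = ln(95/74)/(2π×0.0388×24.8) = 0.04132 K/W
R_outer film = 1/(h_o·2πr_oL) = 1/(20.5×2π×0.095×24.8) = 0.003295 K/W
R_total = 0.04475 K/W
Q = ΔT/R_total = 104/0.04475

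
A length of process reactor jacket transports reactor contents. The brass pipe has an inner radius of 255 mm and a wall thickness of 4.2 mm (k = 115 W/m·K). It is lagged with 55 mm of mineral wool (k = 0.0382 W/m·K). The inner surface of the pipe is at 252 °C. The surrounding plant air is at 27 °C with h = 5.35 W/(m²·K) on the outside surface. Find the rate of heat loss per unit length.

q′ ≈ 251 W/m

Per-layer cylindrical resistances, series-summed:
R_brass pipe wall = ln(259.2/255)/(2π×115×1) = 2.261×10^-5 K/W
R_mineral wool = ln(314.2/259.2)/(2π×0.0382×1) = 0.8017 K/W
R_outer film = 1/(h_o·2πr_oL) = 1/(5.35×2π×0.3142×1) = 0.09468 K/W
R_total = 0.8964 K/W
Q = ΔT/R_total = 225/0.8964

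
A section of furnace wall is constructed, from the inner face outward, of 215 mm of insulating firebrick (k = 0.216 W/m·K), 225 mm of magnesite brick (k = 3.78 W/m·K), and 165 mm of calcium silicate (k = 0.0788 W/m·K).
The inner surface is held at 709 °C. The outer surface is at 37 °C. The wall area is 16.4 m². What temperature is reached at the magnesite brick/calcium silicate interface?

T ≈ 484 °C

Treating each layer as a thermal resistance in series:
R_insulating firebrick = L/(kA) = 0.215/(0.216×16.4) = 0.06069 K/W
R_magnesite brick = L/(kA) = 0.225/(3.78×16.4) = 0.00363 K/W
R_calcium silicate = L/(kA) = 0.165/(0.0788×16.4) = 0.1277 K/W
R_total = 0.192 K/W;  Q = ΔT/R_total = 672/0.192 = 3500 W
T_interface = T_inner − Q·ΣR(inner→interface) = 709 − 3500×0.06432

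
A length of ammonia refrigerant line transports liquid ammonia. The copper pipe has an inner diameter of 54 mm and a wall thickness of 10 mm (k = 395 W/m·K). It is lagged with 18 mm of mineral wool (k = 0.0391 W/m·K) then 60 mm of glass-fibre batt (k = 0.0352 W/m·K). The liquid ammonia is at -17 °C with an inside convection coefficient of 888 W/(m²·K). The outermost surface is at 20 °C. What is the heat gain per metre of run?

Per-layer cylindrical resistances, series-summed:
R_inner film = 1/(h_i·2πr₁L) = 1/(888×2π×0.027×1) = 0.006638 K/W
R_copper pipe wall = ln(37/27)/(2π×395×1) = 1.27×10^-4 K/W
R_mineral wool = ln(55/37)/(2π×0.0391×1) = 1.614 K/W
R_glass-fibre batt = ln(115/55)/(2π×0.0352×1) = 3.335 K/W
R_total = 4.955 K/W
Q = ΔT/R_total = 37/4.955

q′ ≈ 7.47 W/m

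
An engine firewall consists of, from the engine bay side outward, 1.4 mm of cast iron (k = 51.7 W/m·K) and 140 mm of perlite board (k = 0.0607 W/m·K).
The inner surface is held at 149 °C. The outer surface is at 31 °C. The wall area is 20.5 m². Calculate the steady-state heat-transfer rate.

Using the resistance-network approach (series):
R_cast iron = L/(kA) = 0.0014/(51.7×20.5) = 1.321×10^-6 K/W
R_perlite board = L/(kA) = 0.14/(0.0607×20.5) = 0.1125 K/W
R_total = 0.1125 K/W
Q = ΔT / R_total = 118 / 0.1125

Q ≈ 1050 W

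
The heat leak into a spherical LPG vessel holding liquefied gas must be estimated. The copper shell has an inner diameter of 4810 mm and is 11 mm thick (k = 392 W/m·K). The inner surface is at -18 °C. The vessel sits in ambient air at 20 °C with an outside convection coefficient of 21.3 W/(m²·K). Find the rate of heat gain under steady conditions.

Q ≈ 59300 W

Radial (spherical) resistances in series:
R_copper shell = (1/2.405 − 1/2.416)/(4π×392) = 3.843×10^-7 K/W
R_outer film = 1/(h·4πr_o²) = 1/(21.3×4π×2.416²) = 6.401×10^-4 K/W
R_total = 6.404×10^-4 K/W
Q = ΔT/R_total = 38/6.404×10^-4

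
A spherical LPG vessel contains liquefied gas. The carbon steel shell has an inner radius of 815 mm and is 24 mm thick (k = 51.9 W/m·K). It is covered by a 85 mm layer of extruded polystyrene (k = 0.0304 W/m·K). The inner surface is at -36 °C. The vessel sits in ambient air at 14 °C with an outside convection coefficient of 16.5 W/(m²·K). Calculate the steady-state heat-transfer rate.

Q ≈ 171 W

For a spherical shell R = (1/r₁ − 1/r₂)/(4πk); film R = 1/(h·4πr²). In series:
R_carbon steel shell = (1/0.815 − 1/0.839)/(4π×51.9) = 5.382×10^-5 K/W
R_extruded polystyrene = (1/0.839 − 1/0.924)/(4π×0.0304) = 0.287 K/W
R_outer film = 1/(h·4πr_o²) = 1/(16.5×4π×0.924²) = 0.005649 K/W
R_total = 0.2927 K/W
Q = ΔT/R_total = 50/0.2927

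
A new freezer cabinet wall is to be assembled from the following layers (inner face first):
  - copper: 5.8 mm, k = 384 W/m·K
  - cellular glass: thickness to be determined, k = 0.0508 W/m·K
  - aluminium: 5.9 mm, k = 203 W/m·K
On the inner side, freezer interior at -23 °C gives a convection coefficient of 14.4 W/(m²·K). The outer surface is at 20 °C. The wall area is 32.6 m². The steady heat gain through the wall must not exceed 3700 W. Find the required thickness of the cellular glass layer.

Treating each layer as a thermal resistance in series:
R_inner film = 1/(h_i·A) = 1/(14.4×32.6) = 0.00213 K/W
R_copper = L/(kA) = 0.0058/(384×32.6) = 4.633×10^-7 K/W
R_aluminium = L/(kA) = 0.0059/(203×32.6) = 8.915×10^-7 K/W
Sum of the known resistances R_other = 0.002132 K/W
Required total resistance R_tot = ΔT/Q_allow = 43/3700 = 0.01162 K/W
R_cellular glass = R_tot − R_other = 0.00949 K/W
L = R·k·A = 0.00949×0.0508×32.6

L ≈ 15.7 mm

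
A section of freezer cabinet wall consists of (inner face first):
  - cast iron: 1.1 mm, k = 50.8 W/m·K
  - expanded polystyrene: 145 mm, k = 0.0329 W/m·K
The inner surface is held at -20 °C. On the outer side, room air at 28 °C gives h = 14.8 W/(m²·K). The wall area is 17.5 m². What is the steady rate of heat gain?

Q ≈ 188 W

Treating each layer as a thermal resistance in series:
R_cast iron = L/(kA) = 0.0011/(50.8×17.5) = 1.237×10^-6 K/W
R_expanded polystyrene = L/(kA) = 0.145/(0.0329×17.5) = 0.2518 K/W
R_outer film = 1/(h_o·A) = 1/(14.8×17.5) = 0.003861 K/W
R_total = 0.2557 K/W
Q = ΔT / R_total = 48 / 0.2557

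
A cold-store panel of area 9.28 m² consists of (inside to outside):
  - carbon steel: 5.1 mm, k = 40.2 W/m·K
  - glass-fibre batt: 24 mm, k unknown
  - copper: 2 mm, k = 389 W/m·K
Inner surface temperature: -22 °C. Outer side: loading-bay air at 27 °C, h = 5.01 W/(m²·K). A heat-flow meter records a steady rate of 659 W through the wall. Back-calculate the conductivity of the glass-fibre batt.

k ≈ 0.049 W/(m·K)

Series thermal resistances:
R_carbon steel = L/(kA) = 0.0051/(40.2×9.28) = 1.367×10^-5 K/W
R_copper = L/(kA) = 0.002/(389×9.28) = 5.54×10^-7 K/W
R_outer film = 1/(h_o·A) = 1/(5.01×9.28) = 0.02151 K/W
Sum of known resistances R_other = 0.02152 K/W
Total R = ΔT/Q = 49/659 = 0.07436 K/W
R_glass-fibre batt = R_total − R_other = 0.05283 K/W
k = L/(R·A) = 0.024/(0.05283×9.28)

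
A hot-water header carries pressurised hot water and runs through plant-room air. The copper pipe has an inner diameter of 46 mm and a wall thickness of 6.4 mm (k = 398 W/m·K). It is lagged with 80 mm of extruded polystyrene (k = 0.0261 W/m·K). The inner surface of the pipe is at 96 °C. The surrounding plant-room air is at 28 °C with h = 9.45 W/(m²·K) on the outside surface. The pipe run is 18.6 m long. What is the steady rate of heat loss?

Q ≈ 155 W

For a radial system each layer contributes R = ln(r_out/r_in)/(2πkL); films add R = 1/(hA).
R_copper pipe wall = ln(29.4/23)/(2π×398×18.6) = 5.278×10^-6 K/W
R_extruded polystyrene = ln(109.4/29.4)/(2π×0.0261×18.6) = 0.4308 K/W
R_outer film = 1/(h_o·2πr_oL) = 1/(9.45×2π×0.1094×18.6) = 0.008277 K/W
R_total = 0.4391 K/W
Q = ΔT/R_total = 68/0.4391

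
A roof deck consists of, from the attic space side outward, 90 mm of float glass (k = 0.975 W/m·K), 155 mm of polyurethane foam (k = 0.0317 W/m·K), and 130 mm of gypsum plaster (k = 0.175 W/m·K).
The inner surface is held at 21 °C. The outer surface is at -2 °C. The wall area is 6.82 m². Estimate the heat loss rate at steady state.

Using the resistance-network approach (series):
R_float glass = L/(kA) = 0.09/(0.975×6.82) = 0.01353 K/W
R_polyurethane foam = L/(kA) = 0.155/(0.0317×6.82) = 0.7169 K/W
R_gypsum plaster = L/(kA) = 0.13/(0.175×6.82) = 0.1089 K/W
R_total = 0.8394 K/W
Q = ΔT / R_total = 23 / 0.8394

Q ≈ 27.4 W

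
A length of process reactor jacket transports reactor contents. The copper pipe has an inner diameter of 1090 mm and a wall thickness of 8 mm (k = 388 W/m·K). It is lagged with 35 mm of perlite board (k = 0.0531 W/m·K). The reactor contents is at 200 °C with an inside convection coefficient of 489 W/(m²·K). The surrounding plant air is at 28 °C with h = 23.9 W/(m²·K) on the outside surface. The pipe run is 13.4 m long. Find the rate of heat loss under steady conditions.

Q ≈ 11800 W

Treating each annulus and film as a series resistance:
R_inner film = 1/(h_i·2πr₁L) = 1/(489×2π×0.545×13.4) = 4.457×10^-5 K/W
R_copper pipe wall = ln(553/545)/(2π×388×13.4) = 4.461×10^-7 K/W
R_perlite board = ln(588/553)/(2π×0.0531×13.4) = 0.01373 K/W
R_outer film = 1/(h_o·2πr_oL) = 1/(23.9×2π×0.588×13.4) = 8.452×10^-4 K/W
R_total = 0.01462 K/W
Q = ΔT/R_total = 172/0.01462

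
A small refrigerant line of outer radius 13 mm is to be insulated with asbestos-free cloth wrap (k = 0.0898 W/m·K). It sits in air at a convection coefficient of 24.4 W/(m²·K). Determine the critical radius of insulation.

For a cylinder r_cr = k/h = 0.0898/24.4
r_cr = 3.68 mm; since the bare radius (13 mm) is above r_cr, any added insulation will reduce heat loss.

r_cr ≈ 3.68 mm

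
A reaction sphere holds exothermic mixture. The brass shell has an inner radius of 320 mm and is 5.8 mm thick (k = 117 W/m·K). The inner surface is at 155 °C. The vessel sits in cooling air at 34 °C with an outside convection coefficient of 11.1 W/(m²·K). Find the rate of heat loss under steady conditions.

Q ≈ 1790 W

Radial (spherical) resistances in series:
R_brass shell = (1/0.32 − 1/0.3258)/(4π×117) = 3.784×10^-5 K/W
R_outer film = 1/(h·4πr_o²) = 1/(11.1×4π×0.3258²) = 0.06754 K/W
R_total = 0.06758 K/W
Q = ΔT/R_total = 121/0.06758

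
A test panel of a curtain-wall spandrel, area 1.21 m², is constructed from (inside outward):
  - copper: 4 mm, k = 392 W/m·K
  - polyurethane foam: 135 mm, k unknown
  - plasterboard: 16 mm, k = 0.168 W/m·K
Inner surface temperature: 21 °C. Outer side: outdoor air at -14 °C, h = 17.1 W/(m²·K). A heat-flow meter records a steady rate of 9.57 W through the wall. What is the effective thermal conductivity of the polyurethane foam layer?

Using the resistance-network approach (series):
R_copper = L/(kA) = 0.004/(392×1.21) = 8.433×10^-6 K/W
R_plasterboard = L/(kA) = 0.016/(0.168×1.21) = 0.07871 K/W
R_outer film = 1/(h_o·A) = 1/(17.1×1.21) = 0.04833 K/W
Sum of known resistances R_other = 0.127 K/W
Total R = ΔT/Q = 35/9.57 = 3.657 K/W
R_polyurethane foam = R_total − R_other = 3.53 K/W
k = L/(R·A) = 0.135/(3.53×1.21)

k ≈ 0.0316 W/(m·K)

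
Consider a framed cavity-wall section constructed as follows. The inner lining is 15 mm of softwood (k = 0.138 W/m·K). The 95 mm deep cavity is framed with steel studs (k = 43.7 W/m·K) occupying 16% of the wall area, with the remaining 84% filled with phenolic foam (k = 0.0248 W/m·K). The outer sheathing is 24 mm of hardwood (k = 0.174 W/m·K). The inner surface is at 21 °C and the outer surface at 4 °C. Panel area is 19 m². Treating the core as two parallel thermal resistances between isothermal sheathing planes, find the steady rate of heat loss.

Sheathing layers in series; stud and cavity paths in parallel between them.
R_inner = 0.015/(0.138×19) = 0.005721 K/W
R_stud  = 0.095/(43.7×0.16×19) = 7.151×10^-4 K/W
R_cav   = 0.095/(0.0248×0.84×19) = 0.24 K/W
1/R_core = 1/R_stud + 1/R_cav → R_core = 7.13×10^-4 K/W
R_outer = 0.024/(0.174×19) = 0.00726 K/W
R_total = 0.01369 K/W
Q = ΔT/R_total = 17/0.01369

Q ≈ 1240 W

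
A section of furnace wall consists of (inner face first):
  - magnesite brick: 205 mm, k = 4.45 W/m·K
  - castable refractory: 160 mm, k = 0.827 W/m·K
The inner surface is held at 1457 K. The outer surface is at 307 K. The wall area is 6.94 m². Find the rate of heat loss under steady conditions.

Q ≈ 33300 W

Model the wall as resistances in series:
R_magnesite brick = L/(kA) = 0.205/(4.45×6.94) = 0.006638 K/W
R_castable refractory = L/(kA) = 0.16/(0.827×6.94) = 0.02788 K/W
R_total = 0.03452 K/W
Q = ΔT / R_total = 1150 / 0.03452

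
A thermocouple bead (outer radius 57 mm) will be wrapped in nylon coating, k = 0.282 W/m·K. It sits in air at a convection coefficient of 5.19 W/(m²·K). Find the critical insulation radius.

For a sphere r_cr = 2k/h = 2×0.282/5.19
r_cr = 109 mm; since the bare radius (57 mm) is below r_cr, adding a thin layer of insulation will *increase* heat loss.

r_cr ≈ 109 mm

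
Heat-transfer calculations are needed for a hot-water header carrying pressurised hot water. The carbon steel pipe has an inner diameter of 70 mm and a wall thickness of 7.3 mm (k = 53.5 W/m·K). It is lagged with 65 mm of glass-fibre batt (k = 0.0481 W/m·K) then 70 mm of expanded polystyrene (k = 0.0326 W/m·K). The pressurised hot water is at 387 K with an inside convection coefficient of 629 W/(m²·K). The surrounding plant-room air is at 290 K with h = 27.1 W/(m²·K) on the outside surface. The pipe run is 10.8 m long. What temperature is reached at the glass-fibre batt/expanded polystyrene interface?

Radial resistances (cylindrical: R_cond = ln(r_o/r_i)/(2πkL), R_conv = 1/(h·2πrL)):
R_inner film = 1/(h_i·2πr₁L) = 1/(629×2π×0.035×10.8) = 6.694×10^-4 K/W
R_carbon steel pipe wall = ln(42.3/35)/(2π×53.5×10.8) = 5.218×10^-5 K/W
R_glass-fibre batt = ln(107.3/42.3)/(2π×0.0481×10.8) = 0.2852 K/W
R_expanded polystyrene = ln(177.3/107.3)/(2π×0.0326×10.8) = 0.227 K/W
R_outer film = 1/(h_o·2πr_oL) = 1/(27.1×2π×0.1773×10.8) = 0.003067 K/W
R_total = 0.516 K/W
Q = ΔT/R_total = 97/0.516
Q = 188 W
T_interface = T_inner − Q·ΣR(inner→interface) = 387 − 188×0.2859

T ≈ 333 K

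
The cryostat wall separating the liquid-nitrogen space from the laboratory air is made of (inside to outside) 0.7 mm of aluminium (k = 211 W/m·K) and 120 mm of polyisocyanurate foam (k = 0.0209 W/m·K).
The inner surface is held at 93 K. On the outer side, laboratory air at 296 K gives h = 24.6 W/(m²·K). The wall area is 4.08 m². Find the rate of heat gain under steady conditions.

Q ≈ 143 W

Using the resistance-network approach (series):
R_aluminium = L/(kA) = 0.0007/(211×4.08) = 8.131×10^-7 K/W
R_polyisocyanurate foam = L/(kA) = 0.12/(0.0209×4.08) = 1.407 K/W
R_outer film = 1/(h_o·A) = 1/(24.6×4.08) = 0.009963 K/W
R_total = 1.417 K/W
Q = ΔT / R_total = 203 / 1.417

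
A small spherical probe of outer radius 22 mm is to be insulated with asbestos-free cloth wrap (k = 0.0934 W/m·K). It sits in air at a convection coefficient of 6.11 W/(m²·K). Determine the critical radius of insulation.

For a sphere r_cr = 2k/h = 2×0.0934/6.11
r_cr = 30.6 mm; since the bare radius (22 mm) is below r_cr, adding a thin layer of insulation will *increase* heat loss.

r_cr ≈ 30.6 mm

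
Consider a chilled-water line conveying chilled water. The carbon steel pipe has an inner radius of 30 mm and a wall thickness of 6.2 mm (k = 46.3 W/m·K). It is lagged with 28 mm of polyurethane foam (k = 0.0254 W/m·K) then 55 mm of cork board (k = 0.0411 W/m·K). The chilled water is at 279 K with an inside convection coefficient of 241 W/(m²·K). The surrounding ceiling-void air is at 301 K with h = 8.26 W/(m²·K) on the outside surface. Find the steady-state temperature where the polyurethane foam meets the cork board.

Per-layer cylindrical resistances, series-summed:
R_inner film = 1/(h_i·2πr₁L) = 1/(241×2π×0.03×1) = 0.02201 K/W
R_carbon steel pipe wall = ln(36.2/30)/(2π×46.3×1) = 6.458×10^-4 K/W
R_polyurethane foam = ln(64.2/36.2)/(2π×0.0254×1) = 3.59 K/W
R_cork board = ln(119.2/64.2)/(2π×0.0411×1) = 2.396 K/W
R_outer film = 1/(h_o·2πr_oL) = 1/(8.26×2π×0.1192×1) = 0.1616 K/W
R_total = 6.171 K/W
Q = ΔT/R_total = 22/6.171
Q = 3.57 W/m
T_interface = T_inner + Q·ΣR(inner→interface) = 279 + 3.57×3.613

T ≈ 292 K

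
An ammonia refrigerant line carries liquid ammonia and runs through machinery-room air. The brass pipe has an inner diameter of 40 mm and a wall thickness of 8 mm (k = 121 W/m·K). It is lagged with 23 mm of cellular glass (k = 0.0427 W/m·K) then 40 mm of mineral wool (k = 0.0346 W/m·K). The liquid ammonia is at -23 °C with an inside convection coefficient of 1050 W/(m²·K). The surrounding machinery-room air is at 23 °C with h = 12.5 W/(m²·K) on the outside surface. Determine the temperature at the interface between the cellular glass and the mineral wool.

T ≈ -2.55 °C

Cylindrical conduction, so R = ln(r₂/r₁)/(2πkL) per layer, in series:
R_inner film = 1/(h_i·2πr₁L) = 1/(1050×2π×0.02×1) = 0.007579 K/W
R_brass pipe wall = ln(28/20)/(2π×121×1) = 4.426×10^-4 K/W
R_cellular glass = ln(51/28)/(2π×0.0427×1) = 2.235 K/W
R_mineral wool = ln(91/51)/(2π×0.0346×1) = 2.663 K/W
R_outer film = 1/(h_o·2πr_oL) = 1/(12.5×2π×0.091×1) = 0.1399 K/W
R_total = 5.046 K/W
Q = ΔT/R_total = 46/5.046
Q = 9.12 W/m
T_interface = T_inner + Q·ΣR(inner→interface) = -23 + 9.12×2.243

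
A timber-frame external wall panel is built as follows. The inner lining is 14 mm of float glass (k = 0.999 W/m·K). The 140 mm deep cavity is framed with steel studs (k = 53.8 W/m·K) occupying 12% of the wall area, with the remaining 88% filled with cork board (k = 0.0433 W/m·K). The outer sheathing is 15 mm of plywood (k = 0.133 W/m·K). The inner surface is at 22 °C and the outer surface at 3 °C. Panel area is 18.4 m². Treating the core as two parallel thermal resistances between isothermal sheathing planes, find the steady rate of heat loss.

Q ≈ 2360 W

Sheathing layers in series; stud and cavity paths in parallel between them.
R_inner = 0.014/(0.999×18.4) = 7.616×10^-4 K/W
R_stud  = 0.14/(53.8×0.12×18.4) = 0.001179 K/W
R_cav   = 0.14/(0.0433×0.88×18.4) = 0.1997 K/W
1/R_core = 1/R_stud + 1/R_cav → R_core = 0.001172 K/W
R_outer = 0.015/(0.133×18.4) = 0.006129 K/W
R_total = 0.008063 K/W
Q = ΔT/R_total = 19/0.008063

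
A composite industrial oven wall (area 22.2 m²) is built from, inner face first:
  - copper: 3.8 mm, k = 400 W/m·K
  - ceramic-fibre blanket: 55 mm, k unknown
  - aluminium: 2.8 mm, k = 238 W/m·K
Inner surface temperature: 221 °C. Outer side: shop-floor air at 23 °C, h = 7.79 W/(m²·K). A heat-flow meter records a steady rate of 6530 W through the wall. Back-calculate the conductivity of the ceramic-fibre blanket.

Treating each layer as a thermal resistance in series:
R_copper = L/(kA) = 0.0038/(400×22.2) = 4.279×10^-7 K/W
R_aluminium = L/(kA) = 0.0028/(238×22.2) = 5.299×10^-7 K/W
R_outer film = 1/(h_o·A) = 1/(7.79×22.2) = 0.005782 K/W
Sum of known resistances R_other = 0.005783 K/W
Total R = ΔT/Q = 198/6530 = 0.03032 K/W
R_ceramic-fibre blanket = R_total − R_other = 0.02454 K/W
k = L/(R·A) = 0.055/(0.02454×22.2)

k ≈ 0.101 W/(m·K)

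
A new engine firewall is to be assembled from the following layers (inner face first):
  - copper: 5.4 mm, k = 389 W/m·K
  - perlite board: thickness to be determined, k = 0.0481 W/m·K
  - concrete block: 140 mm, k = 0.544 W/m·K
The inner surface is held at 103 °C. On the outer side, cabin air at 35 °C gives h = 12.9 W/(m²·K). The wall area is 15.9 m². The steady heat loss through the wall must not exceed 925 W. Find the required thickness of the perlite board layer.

L ≈ 40.1 mm

Treating each layer as a thermal resistance in series:
R_copper = L/(kA) = 0.0054/(389×15.9) = 8.731×10^-7 K/W
R_concrete block = L/(kA) = 0.14/(0.544×15.9) = 0.01619 K/W
R_outer film = 1/(h_o·A) = 1/(12.9×15.9) = 0.004875 K/W
Sum of the known resistances R_other = 0.02106 K/W
Required total resistance R_tot = ΔT/Q_allow = 68/925 = 0.07351 K/W
R_perlite board = R_tot − R_other = 0.05245 K/W
L = R·k·A = 0.05245×0.0481×15.9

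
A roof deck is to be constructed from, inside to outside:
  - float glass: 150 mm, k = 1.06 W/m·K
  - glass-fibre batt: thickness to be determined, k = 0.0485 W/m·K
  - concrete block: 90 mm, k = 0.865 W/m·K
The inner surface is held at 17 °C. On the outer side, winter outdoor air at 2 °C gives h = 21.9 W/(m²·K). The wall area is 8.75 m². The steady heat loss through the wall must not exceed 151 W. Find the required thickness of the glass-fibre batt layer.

L ≈ 28 mm

Treating each layer as a thermal resistance in series:
R_float glass = L/(kA) = 0.15/(1.06×8.75) = 0.01617 K/W
R_concrete block = L/(kA) = 0.09/(0.865×8.75) = 0.01189 K/W
R_outer film = 1/(h_o·A) = 1/(21.9×8.75) = 0.005219 K/W
Sum of the known resistances R_other = 0.03328 K/W
Required total resistance R_tot = ΔT/Q_allow = 15/151 = 0.09934 K/W
R_glass-fibre batt = R_tot − R_other = 0.06606 K/W
L = R·k·A = 0.06606×0.0485×8.75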